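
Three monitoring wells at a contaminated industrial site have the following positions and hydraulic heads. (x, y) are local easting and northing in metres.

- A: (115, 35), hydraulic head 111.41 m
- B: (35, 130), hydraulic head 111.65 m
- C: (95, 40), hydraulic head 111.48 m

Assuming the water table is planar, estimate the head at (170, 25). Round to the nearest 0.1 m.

111.2 m

With h = a·x + b·y + c and A as origin, the differences give:
  (-80)·a + 95·b = +0.24
  (-20)·a + 5·b = +0.07
Eliminate b (×5 and ×95, subtract): 1500·a = -5.450 → a = ∂h/∂x = -0.003633
Back-substitute: b = ∂h/∂y = -0.0005333.
h(170, 25) = 111.41 + (-0.003633)·(55) + (-0.0005333)·(-10) = 111.41 -0.200 +0.005 = 111.215 m.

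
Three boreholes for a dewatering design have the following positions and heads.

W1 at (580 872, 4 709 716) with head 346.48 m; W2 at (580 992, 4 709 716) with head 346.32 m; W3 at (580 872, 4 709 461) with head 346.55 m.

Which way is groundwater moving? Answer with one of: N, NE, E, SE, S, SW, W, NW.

∂h/∂x = (346.32 − 346.48) / (580992 − 580872) = -0.001333
∂h/∂y = (346.55 − 346.48) / (4709461 − 4709716) = -0.0002745
Flow = −∇h = (+0.001333 east, +0.0002745 north), which points east.

E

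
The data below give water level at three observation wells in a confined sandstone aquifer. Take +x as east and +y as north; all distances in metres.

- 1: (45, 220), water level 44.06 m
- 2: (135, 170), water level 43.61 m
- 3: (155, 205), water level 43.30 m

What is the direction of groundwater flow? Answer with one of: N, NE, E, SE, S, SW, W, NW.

Differences from 1: to 2 (Δx, Δy, Δh) = (90, -50, -0.45); to 3 = (110, -15, -0.76).
Determinant of the coordinate differences = 90·(-15) − 110·(-50) = 4150.
∂h/∂x = [(-0.45)·(-15) − (-0.76)·(-50)] / 4150 = -0.007530
∂h/∂y = [90·(-0.76) − 110·(-0.45)] / 4150 = -0.004554
Flow = −∇h = (+0.007530 east, +0.004554 north), which points northeast.

NE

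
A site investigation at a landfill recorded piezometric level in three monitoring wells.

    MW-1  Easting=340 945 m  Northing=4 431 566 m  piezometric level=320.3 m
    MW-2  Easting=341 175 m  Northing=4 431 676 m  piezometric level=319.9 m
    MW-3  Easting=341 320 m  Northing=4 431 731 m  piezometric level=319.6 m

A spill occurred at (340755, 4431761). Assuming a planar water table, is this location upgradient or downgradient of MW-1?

upgradient

Taking MW-1 as reference: MW-2−MW-1 = (230, 110, -0.4); MW-3−MW-1 = (375, 165, -0.7).
Determinant of the coordinate differences = 230·165 − 375·110 = -3300.
∂h/∂x = [(-0.4)·165 − (-0.7)·110] / -3300 = -0.003333
∂h/∂y = [230·(-0.7) − 375·(-0.4)] / -3300 = +0.003333
Head at (340755, 4431761) = 320.3 + (-0.003333)·(-190) + (+0.003333)·(195) = 321.58 m.
That is higher than the 320.3 m at MW-1, so the point is upgradient.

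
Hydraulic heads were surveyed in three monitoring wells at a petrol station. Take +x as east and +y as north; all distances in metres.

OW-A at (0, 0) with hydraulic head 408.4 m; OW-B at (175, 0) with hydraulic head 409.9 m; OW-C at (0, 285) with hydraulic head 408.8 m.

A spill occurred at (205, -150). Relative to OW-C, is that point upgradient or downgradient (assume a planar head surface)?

∂h/∂x = (409.9 − 408.4) / (175 − 0) = +0.008571
∂h/∂y = (408.8 − 408.4) / (285 − 0) = +0.001404
Head at (205, -150) = 408.4 + (+0.008571)·(205) + (+0.001404)·(-150) = 409.95 m.
That is higher than the 408.8 m at OW-C, so the point is upgradient.

upgradient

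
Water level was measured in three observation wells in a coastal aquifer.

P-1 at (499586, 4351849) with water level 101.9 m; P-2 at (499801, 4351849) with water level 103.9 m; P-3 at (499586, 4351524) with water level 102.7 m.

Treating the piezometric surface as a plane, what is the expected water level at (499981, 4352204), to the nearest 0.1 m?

104.7 m

∂h/∂x = (103.9 − 101.9) / (499801 − 499586) = +0.009302
∂h/∂y = (102.7 − 101.9) / (4351524 − 4351849) = -0.002462
h(499981, 4352204) = 101.9 + (+0.009302)·(395) + (-0.002462)·(355) = 101.9 +3.674 -0.874 = 104.701 m.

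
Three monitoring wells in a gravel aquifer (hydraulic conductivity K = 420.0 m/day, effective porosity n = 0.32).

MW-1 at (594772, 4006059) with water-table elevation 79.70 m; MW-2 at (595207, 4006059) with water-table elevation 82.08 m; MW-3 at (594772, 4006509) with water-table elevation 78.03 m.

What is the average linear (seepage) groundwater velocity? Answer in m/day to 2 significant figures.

∂h/∂x = (82.08 − 79.70) / (595207 − 594772) = +0.005471
∂h/∂y = (78.03 − 79.70) / (4006509 − 4006059) = -0.003711
|∇h| = √(0.005471² + -0.003711²) = 0.006611
Seepage velocity v = K·i/n = 420.0 × 0.006611 / 0.32 = 8.677 m/day.

8.7 m/day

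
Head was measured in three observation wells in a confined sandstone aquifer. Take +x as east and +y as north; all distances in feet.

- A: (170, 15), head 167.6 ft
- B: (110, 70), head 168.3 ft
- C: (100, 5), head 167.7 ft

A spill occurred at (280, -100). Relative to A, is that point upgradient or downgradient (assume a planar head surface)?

With h = a·x + b·y + c and A as origin, the differences give:
  (-60)·a + 55·b = +0.7
  (-70)·a + (-10)·b = +0.1
Eliminate b (×(-10) and ×55, subtract): 4450·a = -12.50 → a = ∂h/∂x = -0.002809
Back-substitute: b = ∂h/∂y = +0.009663.
Head at (280, -100) = 167.6 + (-0.002809)·(110) + (+0.009663)·(-115) = 166.18 ft.
That is lower than the 167.6 ft at A, so the point is downgradient.

downgradient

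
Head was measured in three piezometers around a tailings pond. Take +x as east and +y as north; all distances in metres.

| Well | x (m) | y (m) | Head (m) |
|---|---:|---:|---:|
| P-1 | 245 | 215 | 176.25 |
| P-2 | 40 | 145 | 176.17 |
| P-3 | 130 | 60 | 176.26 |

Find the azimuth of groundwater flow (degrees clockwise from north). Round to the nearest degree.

311°

Three-point gradient (reference P-1): Δ to P-2 = (-205, -70, -0.08), Δ to P-3 = (-115, -155, +0.01).
∂h/∂x = +0.0005522, ∂h/∂y = -0.0004742 (det = 23725).
Flow direction (−∇h) has components (-0.0005522 E, +0.0004742 N).
Azimuth = atan2(E, N) = atan2(-0.0005522, +0.0004742) = 310.7° ≈ 311°.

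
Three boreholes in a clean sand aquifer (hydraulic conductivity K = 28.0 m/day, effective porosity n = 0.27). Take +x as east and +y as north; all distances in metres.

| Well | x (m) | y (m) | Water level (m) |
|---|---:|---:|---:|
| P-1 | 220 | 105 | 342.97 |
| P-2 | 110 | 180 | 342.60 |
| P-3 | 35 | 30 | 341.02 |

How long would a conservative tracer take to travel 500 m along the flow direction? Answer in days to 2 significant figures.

With h = a·x + b·y + c and P-1 as origin, the differences give:
  (-110)·a + 75·b = -0.37
  (-185)·a + (-75)·b = -1.95
Eliminate b (×(-75) and ×75, subtract): 22125·a = 174.000 → a = ∂h/∂x = +0.007864
Back-substitute: b = ∂h/∂y = +0.006601.
|∇h| = √(0.007864² + 0.006601²) = 0.01027
Seepage velocity v = K·i/n = 28.0 × 0.01027 / 0.27 = 1.065 m/day.
t = 500 / 1.065 = 469.5 days.

470 days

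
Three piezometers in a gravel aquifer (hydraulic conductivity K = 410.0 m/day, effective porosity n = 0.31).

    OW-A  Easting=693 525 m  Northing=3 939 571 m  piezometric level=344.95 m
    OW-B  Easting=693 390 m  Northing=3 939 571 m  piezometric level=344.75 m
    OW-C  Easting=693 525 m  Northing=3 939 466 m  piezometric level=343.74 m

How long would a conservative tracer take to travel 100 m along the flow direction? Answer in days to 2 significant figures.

∂h/∂x = (344.75 − 344.95) / (693390 − 693525) = +0.001481
∂h/∂y = (343.74 − 344.95) / (3939466 − 3939571) = +0.01152
|∇h| = √(0.001481² + 0.01152²) = 0.01161
Seepage velocity v = K·i/n = 410.0 × 0.01161 / 0.31 = 15.36 m/day.
t = 100 / 15.36 = 6.51 days.

6.5 days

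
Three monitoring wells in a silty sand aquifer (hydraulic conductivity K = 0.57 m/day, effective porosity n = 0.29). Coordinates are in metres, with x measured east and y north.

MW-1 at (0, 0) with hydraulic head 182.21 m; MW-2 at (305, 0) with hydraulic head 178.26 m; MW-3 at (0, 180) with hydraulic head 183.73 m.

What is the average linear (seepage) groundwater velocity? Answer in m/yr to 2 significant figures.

∂h/∂x = (178.26 − 182.21) / (305 − 0) = -0.01295
∂h/∂y = (183.73 − 182.21) / (180 − 0) = +0.008444
|∇h| = √(-0.01295² + 0.008444²) = 0.01546
Seepage velocity v = K·i/n = 0.57 × 0.01546 / 0.29 = 0.03039 m/day = 11.1 m/yr.

11 m/yr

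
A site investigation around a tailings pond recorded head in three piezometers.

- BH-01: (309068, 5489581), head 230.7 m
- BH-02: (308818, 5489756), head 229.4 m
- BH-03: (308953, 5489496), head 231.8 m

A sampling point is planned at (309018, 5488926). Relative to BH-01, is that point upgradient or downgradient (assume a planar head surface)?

With h = a·x + b·y + c and BH-01 as origin, the differences give:
  (-250)·a + 175·b = -1.3
  (-115)·a + (-85)·b = +1.1
Eliminate b (×(-85) and ×175, subtract): 41375·a = -82.00 → a = ∂h/∂x = -0.001982
Back-substitute: b = ∂h/∂y = -0.01026.
Head at (309018, 5488926) = 230.7 + (-0.001982)·(-50) + (-0.01026)·(-655) = 237.52 m.
That is higher than the 230.7 m at BH-01, so the point is upgradient.

upgradient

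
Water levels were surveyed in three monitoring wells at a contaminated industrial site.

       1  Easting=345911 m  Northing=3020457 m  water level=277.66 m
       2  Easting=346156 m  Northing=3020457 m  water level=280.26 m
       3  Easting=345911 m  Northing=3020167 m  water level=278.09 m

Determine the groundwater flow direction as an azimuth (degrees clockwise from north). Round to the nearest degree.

278°

∂h/∂x = (280.26 − 277.66) / (346156 − 345911) = +0.01061
∂h/∂y = (278.09 − 277.66) / (3020167 − 3020457) = -0.001483
Flow direction (−∇h) has components (-0.01061 E, +0.001483 N).
Azimuth = atan2(E, N) = atan2(-0.01061, +0.001483) = 278.0° ≈ 278°.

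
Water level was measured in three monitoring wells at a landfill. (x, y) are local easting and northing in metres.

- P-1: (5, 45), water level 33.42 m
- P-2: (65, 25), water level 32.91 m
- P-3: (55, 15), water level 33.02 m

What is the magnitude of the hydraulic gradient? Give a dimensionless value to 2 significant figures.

Three-point gradient (reference P-1): Δ to P-2 = (60, -20, -0.51), Δ to P-3 = (50, -30, -0.40).
∂h/∂x = -0.009125, ∂h/∂y = -0.001875 (det = -800).
|∇h| = √(-0.009125² + -0.001875²) = 0.009316

0.0093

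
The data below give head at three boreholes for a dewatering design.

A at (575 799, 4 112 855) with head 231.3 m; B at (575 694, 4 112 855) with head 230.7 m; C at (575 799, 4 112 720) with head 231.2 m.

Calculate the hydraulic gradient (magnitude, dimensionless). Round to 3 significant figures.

0.00576

∂h/∂x = (230.7 − 231.3) / (575694 − 575799) = +0.005714
∂h/∂y = (231.2 − 231.3) / (4112720 − 4112855) = +0.0007407
|∇h| = √(0.005714² + 0.0007407²) = 0.005762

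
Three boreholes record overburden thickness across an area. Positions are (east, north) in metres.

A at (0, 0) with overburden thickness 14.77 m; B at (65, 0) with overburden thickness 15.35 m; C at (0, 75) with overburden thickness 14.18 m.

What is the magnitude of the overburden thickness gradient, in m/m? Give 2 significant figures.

0.012 m/m

∂d/∂x = (15.35 − 14.77) / (65 − 0) = +0.008923
∂d/∂y = (14.18 − 14.77) / (75 − 0) = -0.007867
|∇f| = √(0.008923² + -0.007867²) = 0.0119 m/m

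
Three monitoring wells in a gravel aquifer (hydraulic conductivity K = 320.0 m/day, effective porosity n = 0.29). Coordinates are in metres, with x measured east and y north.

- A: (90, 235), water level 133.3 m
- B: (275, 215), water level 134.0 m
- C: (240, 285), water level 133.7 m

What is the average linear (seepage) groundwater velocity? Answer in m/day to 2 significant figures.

With h = a·x + b·y + c and A as origin, the differences give:
  185·a + (-20)·b = +0.7
  150·a + 50·b = +0.4
Eliminate b (×50 and ×(-20), subtract): 12250·a = 43.00 → a = ∂h/∂x = +0.003510
Back-substitute: b = ∂h/∂y = -0.002531.
|∇h| = √(0.003510² + -0.002531²) = 0.004327
Seepage velocity v = K·i/n = 320.0 × 0.004327 / 0.29 = 4.775 m/day.

4.8 m/day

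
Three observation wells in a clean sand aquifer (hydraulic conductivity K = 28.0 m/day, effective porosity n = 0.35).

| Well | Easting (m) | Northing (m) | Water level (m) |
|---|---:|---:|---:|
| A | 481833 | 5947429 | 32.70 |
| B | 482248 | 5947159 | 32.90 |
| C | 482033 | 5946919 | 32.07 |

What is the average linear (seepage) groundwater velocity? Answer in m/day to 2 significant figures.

Taking A as reference: B−A = (415, -270, +0.20); C−A = (200, -510, -0.63).
Determinant of the coordinate differences = 415·(-510) − 200·(-270) = -157650.
∂h/∂x = [(+0.20)·(-510) − (-0.63)·(-270)] / -157650 = +0.001726
∂h/∂y = [415·(-0.63) − 200·(+0.20)] / -157650 = +0.001912
|∇h| = √(0.001726² + 0.001912²) = 0.002576
Seepage velocity v = K·i/n = 28.0 × 0.002576 / 0.35 = 0.2061 m/day.

0.21 m/day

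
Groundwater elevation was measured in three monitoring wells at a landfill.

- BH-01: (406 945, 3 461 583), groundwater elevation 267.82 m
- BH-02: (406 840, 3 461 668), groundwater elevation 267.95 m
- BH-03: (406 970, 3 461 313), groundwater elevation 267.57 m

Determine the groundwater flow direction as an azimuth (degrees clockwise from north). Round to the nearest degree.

149°

Three-point gradient (reference BH-01): Δ to BH-02 = (-105, 85, +0.13), Δ to BH-03 = (25, -270, -0.25).
∂h/∂x = -0.0005281, ∂h/∂y = +0.0008770 (det = 26225).
Flow direction (−∇h) has components (+0.0005281 E, -0.0008770 N).
Azimuth = atan2(E, N) = atan2(+0.0005281, -0.0008770) = 148.9° ≈ 149°.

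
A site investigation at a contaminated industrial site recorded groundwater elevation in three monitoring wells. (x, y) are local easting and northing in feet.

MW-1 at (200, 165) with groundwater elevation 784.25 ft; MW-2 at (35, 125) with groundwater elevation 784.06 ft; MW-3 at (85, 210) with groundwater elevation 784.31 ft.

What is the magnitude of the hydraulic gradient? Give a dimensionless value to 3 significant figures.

0.00269

Differences from MW-1: to MW-2 (Δx, Δy, Δh) = (-165, -40, -0.19); to MW-3 = (-115, 45, +0.06).
Determinant of the coordinate differences = (-165)·45 − (-115)·(-40) = -12025.
∂h/∂x = [(-0.19)·45 − (+0.06)·(-40)] / -12025 = +0.0005114
∂h/∂y = [(-165)·(+0.06) − (-115)·(-0.19)] / -12025 = +0.002640
|∇h| = √(0.0005114² + 0.002640²) = 0.002689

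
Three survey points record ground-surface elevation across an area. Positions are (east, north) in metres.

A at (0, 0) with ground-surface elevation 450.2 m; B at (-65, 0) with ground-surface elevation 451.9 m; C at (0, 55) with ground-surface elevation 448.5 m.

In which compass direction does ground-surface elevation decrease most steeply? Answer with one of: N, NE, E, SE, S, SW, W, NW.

NE

∂z/∂x = (451.9 − 450.2) / (-65 − 0) = -0.02615
∂z/∂y = (448.5 − 450.2) / (55 − 0) = -0.03091
Steepest decrease is along −∇f = (+0.02615 E, +0.03091 N) → northeast.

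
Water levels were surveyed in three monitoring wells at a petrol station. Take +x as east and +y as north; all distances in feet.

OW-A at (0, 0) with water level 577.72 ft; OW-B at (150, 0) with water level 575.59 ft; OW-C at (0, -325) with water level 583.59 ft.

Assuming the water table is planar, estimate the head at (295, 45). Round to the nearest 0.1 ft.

572.7 ft

∂h/∂x = (575.59 − 577.72) / (150 − 0) = -0.01420
∂h/∂y = (583.59 − 577.72) / (-325 − 0) = -0.01806
h(295, 45) = 577.72 + (-0.01420)·(295) + (-0.01806)·(45) = 577.72 -4.189 -0.813 = 572.718 ft.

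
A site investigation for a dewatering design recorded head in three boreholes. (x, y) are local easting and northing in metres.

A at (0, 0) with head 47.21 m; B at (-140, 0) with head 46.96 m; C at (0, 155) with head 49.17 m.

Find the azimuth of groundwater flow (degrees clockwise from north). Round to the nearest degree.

∂h/∂x = (46.96 − 47.21) / (-140 − 0) = +0.001786
∂h/∂y = (49.17 − 47.21) / (155 − 0) = +0.01265
Flow direction (−∇h) has components (-0.001786 E, -0.01265 N).
Azimuth = atan2(E, N) = atan2(-0.001786, -0.01265) = 188.0° ≈ 188°.

188°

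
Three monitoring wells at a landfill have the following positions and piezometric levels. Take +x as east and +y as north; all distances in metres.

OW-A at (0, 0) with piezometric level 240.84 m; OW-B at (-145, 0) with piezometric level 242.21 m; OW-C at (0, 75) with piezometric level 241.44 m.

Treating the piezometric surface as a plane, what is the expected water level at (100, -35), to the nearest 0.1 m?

∂h/∂x = (242.21 − 240.84) / (-145 − 0) = -0.009448
∂h/∂y = (241.44 − 240.84) / (75 − 0) = +0.008000
h(100, -35) = 240.84 + (-0.009448)·(100) + (+0.008000)·(-35) = 240.84 -0.945 -0.280 = 239.615 m.

239.6 m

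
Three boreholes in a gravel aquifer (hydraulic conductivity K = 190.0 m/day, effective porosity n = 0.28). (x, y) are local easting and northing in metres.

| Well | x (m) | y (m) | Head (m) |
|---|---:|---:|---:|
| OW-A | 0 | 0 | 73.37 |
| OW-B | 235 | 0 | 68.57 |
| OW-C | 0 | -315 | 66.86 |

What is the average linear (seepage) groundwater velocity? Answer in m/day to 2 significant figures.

∂h/∂x = (68.57 − 73.37) / (235 − 0) = -0.02043
∂h/∂y = (66.86 − 73.37) / (-315 − 0) = +0.02067
|∇h| = √(-0.02043² + 0.02067²) = 0.02906
Seepage velocity v = K·i/n = 190.0 × 0.02906 / 0.28 = 19.72 m/day.

20 m/day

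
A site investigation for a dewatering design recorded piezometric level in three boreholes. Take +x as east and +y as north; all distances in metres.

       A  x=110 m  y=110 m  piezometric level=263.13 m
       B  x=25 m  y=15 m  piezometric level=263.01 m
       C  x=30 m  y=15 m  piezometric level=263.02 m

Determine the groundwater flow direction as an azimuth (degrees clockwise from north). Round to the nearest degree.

285°

Differences from A: to B (Δx, Δy, Δh) = (-85, -95, -0.12); to C = (-80, -95, -0.11).
Solve a·Δx + b·Δy = Δh: det = (-85)·(-95) − (-80)·(-95) = 475.
∂h/∂x = [(-0.12)·(-95) − (-0.11)·(-95)] / 475 = +0.002000
∂h/∂y = [(-85)·(-0.11) − (-80)·(-0.12)] / 475 = -0.0005263
Flow direction (−∇h) has components (-0.002000 E, +0.0005263 N).
Azimuth = atan2(E, N) = atan2(-0.002000, +0.0005263) = 284.7° ≈ 285°.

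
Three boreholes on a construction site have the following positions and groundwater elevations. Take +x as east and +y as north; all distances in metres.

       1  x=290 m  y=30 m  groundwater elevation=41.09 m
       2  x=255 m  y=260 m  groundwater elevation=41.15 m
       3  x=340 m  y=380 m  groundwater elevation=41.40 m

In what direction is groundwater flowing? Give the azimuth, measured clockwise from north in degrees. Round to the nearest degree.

Three-point gradient (reference 1): Δ to 2 = (-35, 230, +0.06), Δ to 3 = (50, 350, +0.31).
∂h/∂x = +0.002118, ∂h/∂y = +0.0005832 (det = -23750).
Flow direction (−∇h) has components (-0.002118 E, -0.0005832 N).
Azimuth = atan2(E, N) = atan2(-0.002118, -0.0005832) = 254.6° ≈ 255°.

255°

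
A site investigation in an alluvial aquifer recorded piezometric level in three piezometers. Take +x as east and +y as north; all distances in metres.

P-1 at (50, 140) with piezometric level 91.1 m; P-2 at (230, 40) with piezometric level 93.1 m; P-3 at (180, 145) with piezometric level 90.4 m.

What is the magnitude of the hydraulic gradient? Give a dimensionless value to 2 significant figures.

0.028

Differences from P-1: to P-2 (Δx, Δy, Δh) = (180, -100, +2.0); to P-3 = (130, 5, -0.7).
Solve a·Δx + b·Δy = Δh: det = 180·5 − 130·(-100) = 13900.
∂h/∂x = [(+2.0)·5 − (-0.7)·(-100)] / 13900 = -0.004317
∂h/∂y = [180·(-0.7) − 130·(+2.0)] / 13900 = -0.02777
|∇h| = √(-0.004317² + -0.02777²) = 0.0281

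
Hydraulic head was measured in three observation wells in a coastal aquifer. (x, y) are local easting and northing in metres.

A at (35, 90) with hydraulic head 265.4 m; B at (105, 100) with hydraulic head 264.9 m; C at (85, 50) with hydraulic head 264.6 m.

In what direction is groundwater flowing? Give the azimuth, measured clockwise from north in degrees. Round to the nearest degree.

Three-point gradient (reference A): Δ to B = (70, 10, -0.5), Δ to C = (50, -40, -0.8).
∂h/∂x = -0.008485, ∂h/∂y = +0.009394 (det = -3300).
Flow direction (−∇h) has components (+0.008485 E, -0.009394 N).
Azimuth = atan2(E, N) = atan2(+0.008485, -0.009394) = 137.9° ≈ 138°.

138°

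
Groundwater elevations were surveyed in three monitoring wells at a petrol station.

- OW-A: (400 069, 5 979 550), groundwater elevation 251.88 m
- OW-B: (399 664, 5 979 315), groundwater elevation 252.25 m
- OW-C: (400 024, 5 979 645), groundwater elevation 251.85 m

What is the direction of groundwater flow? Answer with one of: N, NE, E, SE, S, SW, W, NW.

Differences from OW-A: to OW-B (Δx, Δy, Δh) = (-405, -235, +0.37); to OW-C = (-45, 95, -0.03).
Solve a·Δx + b·Δy = Δh: det = (-405)·95 − (-45)·(-235) = -49050.
∂h/∂x = [(+0.37)·95 − (-0.03)·(-235)] / -49050 = -0.0005729
∂h/∂y = [(-405)·(-0.03) − (-45)·(+0.37)] / -49050 = -0.0005872
Flow = −∇h = (+0.0005729 east, +0.0005872 north), which points northeast.

NE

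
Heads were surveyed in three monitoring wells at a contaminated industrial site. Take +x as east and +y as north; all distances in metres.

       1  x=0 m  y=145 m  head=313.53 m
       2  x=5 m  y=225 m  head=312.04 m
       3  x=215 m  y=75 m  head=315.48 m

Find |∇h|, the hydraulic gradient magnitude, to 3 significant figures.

0.0190

Differences from 1: to 2 (Δx, Δy, Δh) = (5, 80, -1.49); to 3 = (215, -70, +1.95).
Determinant of the coordinate differences = 5·(-70) − 215·80 = -17550.
∂h/∂x = [(-1.49)·(-70) − (+1.95)·80] / -17550 = +0.002946
∂h/∂y = [5·(+1.95) − 215·(-1.49)] / -17550 = -0.01881
|∇h| = √(0.002946² + -0.01881²) = 0.01904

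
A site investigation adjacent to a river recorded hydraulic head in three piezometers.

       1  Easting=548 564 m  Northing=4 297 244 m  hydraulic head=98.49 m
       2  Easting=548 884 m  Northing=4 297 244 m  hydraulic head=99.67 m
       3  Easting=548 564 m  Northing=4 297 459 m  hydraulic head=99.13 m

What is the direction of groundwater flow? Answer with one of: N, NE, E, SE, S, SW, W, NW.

∂h/∂x = (99.67 − 98.49) / (548884 − 548564) = +0.003688
∂h/∂y = (99.13 − 98.49) / (4297459 − 4297244) = +0.002977
Flow = −∇h = (-0.003688 east, -0.002977 north), which points southwest.

SW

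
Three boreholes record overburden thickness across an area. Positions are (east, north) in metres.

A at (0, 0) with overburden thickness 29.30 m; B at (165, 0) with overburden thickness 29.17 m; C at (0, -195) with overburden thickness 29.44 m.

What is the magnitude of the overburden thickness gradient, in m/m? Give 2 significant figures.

∂d/∂x = (29.17 − 29.30) / (165 − 0) = -0.0007879
∂d/∂y = (29.44 − 29.30) / (-195 − 0) = -0.0007179
|∇f| = √(-0.0007879² + -0.0007179²) = 0.001066 m/m

0.0011 m/m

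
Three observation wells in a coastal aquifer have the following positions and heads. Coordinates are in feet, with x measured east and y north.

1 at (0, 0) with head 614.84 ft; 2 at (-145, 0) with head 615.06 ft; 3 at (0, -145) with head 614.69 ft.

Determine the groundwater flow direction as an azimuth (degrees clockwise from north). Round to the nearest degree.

124°

∂h/∂x = (615.06 − 614.84) / (-145 − 0) = -0.001517
∂h/∂y = (614.69 − 614.84) / (-145 − 0) = +0.001034
Flow direction (−∇h) has components (+0.001517 E, -0.001034 N).
Azimuth = atan2(E, N) = atan2(+0.001517, -0.001034) = 124.3° ≈ 124°.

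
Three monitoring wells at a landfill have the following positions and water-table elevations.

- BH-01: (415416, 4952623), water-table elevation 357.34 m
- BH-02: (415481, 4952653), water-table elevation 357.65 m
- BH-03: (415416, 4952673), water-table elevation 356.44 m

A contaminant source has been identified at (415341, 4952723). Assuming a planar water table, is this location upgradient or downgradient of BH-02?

Differences from BH-01: to BH-02 (Δx, Δy, Δh) = (65, 30, +0.31); to BH-03 = (0, 50, -0.90).
Solve a·Δx + b·Δy = Δh: det = 65·50 − 0·30 = 3250.
∂h/∂x = [(+0.31)·50 − (-0.90)·30] / 3250 = +0.01308
∂h/∂y = [65·(-0.90) − 0·(+0.31)] / 3250 = -0.01800
Head at (415341, 4952723) = 357.34 + (+0.01308)·(-75) + (-0.01800)·(100) = 354.56 m.
That is lower than the 357.65 m at BH-02, so the point is downgradient.

downgradient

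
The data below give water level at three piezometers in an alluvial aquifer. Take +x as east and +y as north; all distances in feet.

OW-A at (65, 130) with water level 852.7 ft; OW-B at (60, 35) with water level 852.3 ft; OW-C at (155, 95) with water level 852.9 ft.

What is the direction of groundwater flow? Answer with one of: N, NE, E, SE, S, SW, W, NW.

SW

Taking OW-A as reference: OW-B−OW-A = (-5, -95, -0.4); OW-C−OW-A = (90, -35, +0.2).
Determinant of the coordinate differences = (-5)·(-35) − 90·(-95) = 8725.
∂h/∂x = [(-0.4)·(-35) − (+0.2)·(-95)] / 8725 = +0.003782
∂h/∂y = [(-5)·(+0.2) − 90·(-0.4)] / 8725 = +0.004011
Flow = −∇h = (-0.003782 east, -0.004011 north), which points southwest.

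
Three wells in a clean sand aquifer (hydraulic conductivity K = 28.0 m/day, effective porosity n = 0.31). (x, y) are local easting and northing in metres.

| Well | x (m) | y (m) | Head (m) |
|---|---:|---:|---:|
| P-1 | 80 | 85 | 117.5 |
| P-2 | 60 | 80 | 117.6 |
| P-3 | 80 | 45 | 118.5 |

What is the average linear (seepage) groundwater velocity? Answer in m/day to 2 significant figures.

Three-point gradient (reference P-1): Δ to P-2 = (-20, -5, +0.1), Δ to P-3 = (0, -40, +1.0).
∂h/∂x = +0.001250, ∂h/∂y = -0.02500 (det = 800).
|∇h| = √(0.001250² + -0.02500²) = 0.02503
Seepage velocity v = K·i/n = 28.0 × 0.02503 / 0.31 = 2.261 m/day.

2.3 m/day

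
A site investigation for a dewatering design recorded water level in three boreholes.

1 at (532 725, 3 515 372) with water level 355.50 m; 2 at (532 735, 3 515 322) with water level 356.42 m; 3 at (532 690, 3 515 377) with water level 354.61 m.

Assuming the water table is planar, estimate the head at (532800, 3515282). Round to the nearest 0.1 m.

358.5 m

Differences from 1: to 2 (Δx, Δy, Δh) = (10, -50, +0.92); to 3 = (-35, 5, -0.89).
Solve a·Δx + b·Δy = Δh: det = 10·5 − (-35)·(-50) = -1700.
∂h/∂x = [(+0.92)·5 − (-0.89)·(-50)] / -1700 = +0.02347
∂h/∂y = [10·(-0.89) − (-35)·(+0.92)] / -1700 = -0.01371
h(532800, 3515282) = 355.50 + (+0.02347)·(75) + (-0.01371)·(-90) = 355.50 +1.760 +1.234 = 358.494 m.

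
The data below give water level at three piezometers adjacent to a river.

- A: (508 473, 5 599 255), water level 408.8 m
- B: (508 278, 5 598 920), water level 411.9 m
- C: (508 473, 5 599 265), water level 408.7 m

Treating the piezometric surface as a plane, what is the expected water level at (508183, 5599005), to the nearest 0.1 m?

410.9 m

Differences from A: to B (Δx, Δy, Δh) = (-195, -335, +3.1); to C = (0, 10, -0.1).
Determinant of the coordinate differences = (-195)·10 − 0·(-335) = -1950.
∂h/∂x = [(+3.1)·10 − (-0.1)·(-335)] / -1950 = +0.001282
∂h/∂y = [(-195)·(-0.1) − 0·(+3.1)] / -1950 = -0.01000
h(508183, 5599005) = 408.8 + (+0.001282)·(-290) + (-0.01000)·(-250) = 408.8 -0.372 +2.500 = 410.928 m.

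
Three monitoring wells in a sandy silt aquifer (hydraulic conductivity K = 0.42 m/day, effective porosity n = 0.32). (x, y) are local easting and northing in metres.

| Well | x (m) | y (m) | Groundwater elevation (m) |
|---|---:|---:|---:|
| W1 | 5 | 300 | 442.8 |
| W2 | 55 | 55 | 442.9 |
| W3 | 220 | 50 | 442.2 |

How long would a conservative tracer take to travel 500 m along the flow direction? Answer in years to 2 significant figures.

230 years

With h = a·x + b·y + c and W1 as origin, the differences give:
  50·a + (-245)·b = +0.1
  215·a + (-250)·b = -0.6
Eliminate b (×(-250) and ×(-245), subtract): 40175·a = -172.00 → a = ∂h/∂x = -0.004281
Back-substitute: b = ∂h/∂y = -0.001282.
|∇h| = √(-0.004281² + -0.001282²) = 0.004469
Seepage velocity v = K·i/n = 0.42 × 0.004469 / 0.32 = 0.005866 m/day.
t = 500 / 0.005866 = 8.524e+04 days = 233 years.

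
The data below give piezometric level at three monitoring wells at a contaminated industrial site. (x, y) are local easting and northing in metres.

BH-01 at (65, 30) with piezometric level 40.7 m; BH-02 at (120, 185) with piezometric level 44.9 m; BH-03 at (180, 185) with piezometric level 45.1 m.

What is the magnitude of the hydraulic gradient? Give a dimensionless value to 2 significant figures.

Taking BH-01 as reference: BH-02−BH-01 = (55, 155, +4.2); BH-03−BH-01 = (115, 155, +4.4).
Solve a·Δx + b·Δy = Δh: det = 55·155 − 115·155 = -9300.
∂h/∂x = [(+4.2)·155 − (+4.4)·155] / -9300 = +0.003333
∂h/∂y = [55·(+4.4) − 115·(+4.2)] / -9300 = +0.02591
|∇h| = √(0.003333² + 0.02591²) = 0.02612

0.026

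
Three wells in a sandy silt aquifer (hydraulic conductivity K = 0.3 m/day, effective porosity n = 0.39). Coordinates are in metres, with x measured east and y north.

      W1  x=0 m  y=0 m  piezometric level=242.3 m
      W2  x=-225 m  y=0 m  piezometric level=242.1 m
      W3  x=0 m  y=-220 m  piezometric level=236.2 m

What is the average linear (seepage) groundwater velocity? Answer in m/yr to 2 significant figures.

7.8 m/yr

∂h/∂x = (242.1 − 242.3) / (-225 − 0) = +0.0008889
∂h/∂y = (236.2 − 242.3) / (-220 − 0) = +0.02773
|∇h| = √(0.0008889² + 0.02773²) = 0.02774
Seepage velocity v = K·i/n = 0.3 × 0.02774 / 0.39 = 0.02134 m/day = 7.794 m/yr.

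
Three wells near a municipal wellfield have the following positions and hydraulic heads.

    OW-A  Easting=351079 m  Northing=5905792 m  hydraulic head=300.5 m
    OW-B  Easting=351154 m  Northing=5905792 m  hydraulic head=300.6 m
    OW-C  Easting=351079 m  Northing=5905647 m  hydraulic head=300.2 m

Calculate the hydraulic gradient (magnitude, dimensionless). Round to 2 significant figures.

0.0025

∂h/∂x = (300.6 − 300.5) / (351154 − 351079) = +0.001333
∂h/∂y = (300.2 − 300.5) / (5905647 − 5905792) = +0.002069
|∇h| = √(0.001333² + 0.002069²) = 0.002461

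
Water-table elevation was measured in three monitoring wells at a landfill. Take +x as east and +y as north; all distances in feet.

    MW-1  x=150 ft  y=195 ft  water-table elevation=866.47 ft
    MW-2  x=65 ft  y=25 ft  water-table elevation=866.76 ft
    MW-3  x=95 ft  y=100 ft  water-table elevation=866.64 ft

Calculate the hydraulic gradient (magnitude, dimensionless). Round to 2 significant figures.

With h = a·x + b·y + c and MW-1 as origin, the differences give:
  (-85)·a + (-170)·b = +0.29
  (-55)·a + (-95)·b = +0.17
Eliminate b (×(-95) and ×(-170), subtract): -1275·a = 1.350 → a = ∂h/∂x = -0.001059
Back-substitute: b = ∂h/∂y = -0.001176.
|∇h| = √(-0.001059² + -0.001176²) = 0.001583

0.0016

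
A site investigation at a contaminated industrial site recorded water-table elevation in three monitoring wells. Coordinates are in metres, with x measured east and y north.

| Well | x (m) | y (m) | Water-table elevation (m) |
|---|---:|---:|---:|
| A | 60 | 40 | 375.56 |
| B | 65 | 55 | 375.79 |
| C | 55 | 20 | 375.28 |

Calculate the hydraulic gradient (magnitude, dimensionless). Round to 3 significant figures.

0.0189

With h = a·x + b·y + c and A as origin, the differences give:
  5·a + 15·b = +0.23
  (-5)·a + (-20)·b = -0.28
Eliminate b (×(-20) and ×15, subtract): -25·a = -0.400 → a = ∂h/∂x = +0.01600
Back-substitute: b = ∂h/∂y = +0.01000.
|∇h| = √(0.01600² + 0.01000²) = 0.01887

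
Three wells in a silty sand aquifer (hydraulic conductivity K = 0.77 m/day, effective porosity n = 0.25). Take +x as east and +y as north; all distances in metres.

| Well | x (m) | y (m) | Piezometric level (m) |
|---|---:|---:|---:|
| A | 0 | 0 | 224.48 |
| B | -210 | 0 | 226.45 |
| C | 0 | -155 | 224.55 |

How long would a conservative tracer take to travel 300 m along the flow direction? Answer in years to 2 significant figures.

∂h/∂x = (226.45 − 224.48) / (-210 − 0) = -0.009381
∂h/∂y = (224.55 − 224.48) / (-155 − 0) = -0.0004516
|∇h| = √(-0.009381² + -0.0004516²) = 0.009392
Seepage velocity v = K·i/n = 0.77 × 0.009392 / 0.25 = 0.02893 m/day.
t = 300 / 0.02893 = 1.037e+04 days = 28.4 years.

28 years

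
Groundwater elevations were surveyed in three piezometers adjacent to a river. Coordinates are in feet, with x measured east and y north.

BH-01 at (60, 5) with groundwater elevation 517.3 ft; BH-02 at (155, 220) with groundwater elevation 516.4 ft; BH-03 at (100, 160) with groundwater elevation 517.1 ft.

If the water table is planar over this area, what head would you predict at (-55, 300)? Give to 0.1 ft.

Taking BH-01 as reference: BH-02−BH-01 = (95, 215, -0.9); BH-03−BH-01 = (40, 155, -0.2).
Determinant of the coordinate differences = 95·155 − 40·215 = 6125.
∂h/∂x = [(-0.9)·155 − (-0.2)·215] / 6125 = -0.01576
∂h/∂y = [95·(-0.2) − 40·(-0.9)] / 6125 = +0.002776
h(-55, 300) = 517.3 + (-0.01576)·(-115) + (+0.002776)·(295) = 517.3 +1.812 +0.819 = 519.931 ft.

519.9 ft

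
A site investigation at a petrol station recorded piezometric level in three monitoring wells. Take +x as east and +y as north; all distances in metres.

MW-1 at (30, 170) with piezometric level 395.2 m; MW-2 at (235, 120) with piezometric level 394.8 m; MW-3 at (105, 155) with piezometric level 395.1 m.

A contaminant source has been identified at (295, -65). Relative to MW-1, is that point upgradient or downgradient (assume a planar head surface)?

downgradient

Differences from MW-1: to MW-2 (Δx, Δy, Δh) = (205, -50, -0.4); to MW-3 = (75, -15, -0.1).
Solve a·Δx + b·Δy = Δh: det = 205·(-15) − 75·(-50) = 675.
∂h/∂x = [(-0.4)·(-15) − (-0.1)·(-50)] / 675 = +0.001481
∂h/∂y = [205·(-0.1) − 75·(-0.4)] / 675 = +0.01407
Head at (295, -65) = 395.2 + (+0.001481)·(265) + (+0.01407)·(-235) = 392.29 m.
That is lower than the 395.2 m at MW-1, so the point is downgradient.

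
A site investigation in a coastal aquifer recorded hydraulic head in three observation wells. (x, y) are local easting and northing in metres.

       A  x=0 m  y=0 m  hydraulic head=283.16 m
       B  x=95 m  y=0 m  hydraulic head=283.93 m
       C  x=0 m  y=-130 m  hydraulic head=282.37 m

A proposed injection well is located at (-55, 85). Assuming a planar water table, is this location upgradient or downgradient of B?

∂h/∂x = (283.93 − 283.16) / (95 − 0) = +0.008105
∂h/∂y = (282.37 − 283.16) / (-130 − 0) = +0.006077
Head at (-55, 85) = 283.16 + (+0.008105)·(-55) + (+0.006077)·(85) = 283.23 m.
That is lower than the 283.93 m at B, so the point is downgradient.

downgradient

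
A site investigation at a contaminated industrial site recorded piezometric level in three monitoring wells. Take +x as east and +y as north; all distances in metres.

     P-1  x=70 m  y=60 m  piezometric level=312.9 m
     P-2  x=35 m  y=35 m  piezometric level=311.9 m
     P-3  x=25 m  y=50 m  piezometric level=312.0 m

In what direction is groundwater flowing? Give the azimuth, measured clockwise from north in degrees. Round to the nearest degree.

223°

Differences from P-1: to P-2 (Δx, Δy, Δh) = (-35, -25, -1.0); to P-3 = (-45, -10, -0.9).
Solve a·Δx + b·Δy = Δh: det = (-35)·(-10) − (-45)·(-25) = -775.
∂h/∂x = [(-1.0)·(-10) − (-0.9)·(-25)] / -775 = +0.01613
∂h/∂y = [(-35)·(-0.9) − (-45)·(-1.0)] / -775 = +0.01742
Flow direction (−∇h) has components (-0.01613 E, -0.01742 N).
Azimuth = atan2(E, N) = atan2(-0.01613, -0.01742) = 222.8° ≈ 223°.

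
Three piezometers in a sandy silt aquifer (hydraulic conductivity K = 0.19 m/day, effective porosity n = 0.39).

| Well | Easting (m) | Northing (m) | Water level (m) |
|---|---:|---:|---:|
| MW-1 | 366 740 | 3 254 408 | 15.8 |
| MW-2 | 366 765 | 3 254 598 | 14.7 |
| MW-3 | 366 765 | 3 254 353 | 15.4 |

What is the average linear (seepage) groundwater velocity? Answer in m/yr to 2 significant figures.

4.0 m/yr

Differences from MW-1: to MW-2 (Δx, Δy, Δh) = (25, 190, -1.1); to MW-3 = (25, -55, -0.4).
Determinant of the coordinate differences = 25·(-55) − 25·190 = -6125.
∂h/∂x = [(-1.1)·(-55) − (-0.4)·190] / -6125 = -0.02229
∂h/∂y = [25·(-0.4) − 25·(-1.1)] / -6125 = -0.002857
|∇h| = √(-0.02229² + -0.002857²) = 0.02247
Seepage velocity v = K·i/n = 0.19 × 0.02247 / 0.39 = 0.01095 m/day = 3.999 m/yr.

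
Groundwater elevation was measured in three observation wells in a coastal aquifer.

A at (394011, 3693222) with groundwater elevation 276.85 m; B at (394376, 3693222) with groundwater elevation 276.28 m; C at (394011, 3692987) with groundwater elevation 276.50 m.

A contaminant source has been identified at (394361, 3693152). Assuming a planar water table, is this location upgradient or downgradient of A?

downgradient

∂h/∂x = (276.28 − 276.85) / (394376 − 394011) = -0.001562
∂h/∂y = (276.50 − 276.85) / (3692987 − 3693222) = +0.001489
Head at (394361, 3693152) = 276.85 + (-0.001562)·(350) + (+0.001489)·(-70) = 276.20 m.
That is lower than the 276.85 m at A, so the point is downgradient.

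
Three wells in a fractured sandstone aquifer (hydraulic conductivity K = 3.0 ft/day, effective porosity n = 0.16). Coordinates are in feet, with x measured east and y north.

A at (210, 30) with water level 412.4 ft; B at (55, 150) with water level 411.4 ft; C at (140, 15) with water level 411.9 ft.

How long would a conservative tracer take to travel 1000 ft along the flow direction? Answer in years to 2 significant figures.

21 years

Taking A as reference: B−A = (-155, 120, -1.0); C−A = (-70, -15, -0.5).
Determinant of the coordinate differences = (-155)·(-15) − (-70)·120 = 10725.
∂h/∂x = [(-1.0)·(-15) − (-0.5)·120] / 10725 = +0.006993
∂h/∂y = [(-155)·(-0.5) − (-70)·(-1.0)] / 10725 = +0.0006993
|∇h| = √(0.006993² + 0.0006993²) = 0.007028
Seepage velocity v = K·i/n = 3.0 × 0.007028 / 0.16 = 0.1318 ft/day.
t = 1000 / 0.1318 = 7587 days = 20.8 years.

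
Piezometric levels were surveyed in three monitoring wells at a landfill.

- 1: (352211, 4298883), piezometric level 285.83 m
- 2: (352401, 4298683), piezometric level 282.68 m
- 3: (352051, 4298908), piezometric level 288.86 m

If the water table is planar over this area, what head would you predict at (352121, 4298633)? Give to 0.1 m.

288.2 m

With h = a·x + b·y + c and 1 as origin, the differences give:
  190·a + (-200)·b = -3.15
  (-160)·a + 25·b = +3.03
Eliminate b (×25 and ×(-200), subtract): -27250·a = 527.250 → a = ∂h/∂x = -0.01935
Back-substitute: b = ∂h/∂y = -0.002631.
h(352121, 4298633) = 285.83 + (-0.01935)·(-90) + (-0.002631)·(-250) = 285.83 +1.741 +0.658 = 288.229 m.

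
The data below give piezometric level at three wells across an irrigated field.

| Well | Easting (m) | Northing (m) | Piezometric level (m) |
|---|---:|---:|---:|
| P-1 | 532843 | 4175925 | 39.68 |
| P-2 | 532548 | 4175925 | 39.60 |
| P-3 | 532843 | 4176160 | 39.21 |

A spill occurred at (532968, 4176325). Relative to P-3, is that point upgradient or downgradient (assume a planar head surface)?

∂h/∂x = (39.60 − 39.68) / (532548 − 532843) = +0.0002712
∂h/∂y = (39.21 − 39.68) / (4176160 − 4175925) = -0.002000
Head at (532968, 4176325) = 39.68 + (+0.0002712)·(125) + (-0.002000)·(400) = 38.91 m.
That is lower than the 39.21 m at P-3, so the point is downgradient.

downgradient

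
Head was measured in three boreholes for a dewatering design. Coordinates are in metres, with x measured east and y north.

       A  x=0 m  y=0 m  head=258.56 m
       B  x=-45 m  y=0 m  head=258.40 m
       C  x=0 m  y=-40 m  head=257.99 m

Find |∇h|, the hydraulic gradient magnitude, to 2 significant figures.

∂h/∂x = (258.40 − 258.56) / (-45 − 0) = +0.003556
∂h/∂y = (257.99 − 258.56) / (-40 − 0) = +0.01425
|∇h| = √(0.003556² + 0.01425²) = 0.01469

0.015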